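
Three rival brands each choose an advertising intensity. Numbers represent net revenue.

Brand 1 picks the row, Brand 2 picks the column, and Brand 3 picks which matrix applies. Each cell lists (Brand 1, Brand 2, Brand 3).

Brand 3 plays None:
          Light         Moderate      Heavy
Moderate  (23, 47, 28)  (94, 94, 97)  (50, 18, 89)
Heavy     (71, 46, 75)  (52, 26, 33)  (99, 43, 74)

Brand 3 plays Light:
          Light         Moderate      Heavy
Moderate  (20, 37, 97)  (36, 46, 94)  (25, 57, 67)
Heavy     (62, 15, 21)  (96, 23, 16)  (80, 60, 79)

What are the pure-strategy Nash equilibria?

Pure-strategy Nash equilibria: (Moderate, Moderate, None), (Heavy, Light, None), (Heavy, Heavy, Light)

Mark each player's best response to every combination of opponents' strategies; a profile where every player is best-responding is a pure Nash equilibrium.
Brand 1 against (Light, None): payoffs 23, 71 → best response Heavy.
Brand 1 against (Light, Light): payoffs 20, 62 → best response Heavy.
Brand 1 against (Moderate, None): payoffs 94, 52 → best response Moderate.
Brand 1 against (Moderate, Light): payoffs 36, 96 → best response Heavy.
Brand 1 against (Heavy, None): payoffs 50, 99 → best response Heavy.
Brand 1 against (Heavy, Light): payoffs 25, 80 → best response Heavy.
Brand 2 against (Moderate, None): payoffs 47, 94, 18 → best response Moderate.
Brand 2 against (Moderate, Light): payoffs 37, 46, 57 → best response Heavy.
Brand 2 against (Heavy, None): payoffs 46, 26, 43 → best response Light.
Brand 2 against (Heavy, Light): payoffs 15, 23, 60 → best response Heavy.
Brand 3 against (Moderate, Light): payoffs 28, 97 → best response Light.
Brand 3 against (Moderate, Moderate): payoffs 97, 94 → best response None.
Brand 3 against (Moderate, Heavy): payoffs 89, 67 → best response None.
Brand 3 against (Heavy, Light): payoffs 75, 21 → best response None.
Brand 3 against (Heavy, Moderate): payoffs 33, 16 → best response None.
Brand 3 against (Heavy, Heavy): payoffs 74, 79 → best response Light.
Mutual best responses: (Moderate, Moderate, None); (Heavy, Light, None); (Heavy, Heavy, Light).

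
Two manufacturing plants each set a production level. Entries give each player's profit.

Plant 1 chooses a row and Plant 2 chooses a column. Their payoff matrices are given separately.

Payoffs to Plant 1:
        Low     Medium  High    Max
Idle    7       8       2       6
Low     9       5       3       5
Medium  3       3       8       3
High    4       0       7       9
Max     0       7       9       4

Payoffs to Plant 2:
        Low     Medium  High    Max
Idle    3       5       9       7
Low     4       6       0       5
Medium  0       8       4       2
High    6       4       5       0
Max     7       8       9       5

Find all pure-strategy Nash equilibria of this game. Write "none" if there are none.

The unique pure-strategy Nash equilibrium is (Max, High).

(Idle, Low): Plant 1 can switch to Low (7 → 9). Not NE.
(Idle, Medium): Plant 2 can switch to High (5 → 9). Not NE.
(Idle, High): Plant 1 can switch to Low (2 → 3). Not NE.
(Idle, Max): Plant 1 can switch to High (6 → 9). Not NE.
(Low, Low): Plant 2 can switch to Medium (4 → 6). Not NE.
(Low, Medium): Plant 1 can switch to Idle (5 → 8). Not NE.
(Low, High): Plant 1 can switch to Medium (3 → 8). Not NE.
(Low, Max): Plant 1 can switch to Idle (5 → 6). Not NE.
(Medium, Low): Plant 1 can switch to Idle (3 → 7). Not NE.
(Medium, Medium): Plant 1 can switch to Idle (3 → 8). Not NE.
(Max, High): Plant 1 gets 9, best alternative 8; Plant 2 gets 9, best alternative 8. No profitable deviation — NE.
(The remaining 9 profiles each have a profitable deviation by the same check.)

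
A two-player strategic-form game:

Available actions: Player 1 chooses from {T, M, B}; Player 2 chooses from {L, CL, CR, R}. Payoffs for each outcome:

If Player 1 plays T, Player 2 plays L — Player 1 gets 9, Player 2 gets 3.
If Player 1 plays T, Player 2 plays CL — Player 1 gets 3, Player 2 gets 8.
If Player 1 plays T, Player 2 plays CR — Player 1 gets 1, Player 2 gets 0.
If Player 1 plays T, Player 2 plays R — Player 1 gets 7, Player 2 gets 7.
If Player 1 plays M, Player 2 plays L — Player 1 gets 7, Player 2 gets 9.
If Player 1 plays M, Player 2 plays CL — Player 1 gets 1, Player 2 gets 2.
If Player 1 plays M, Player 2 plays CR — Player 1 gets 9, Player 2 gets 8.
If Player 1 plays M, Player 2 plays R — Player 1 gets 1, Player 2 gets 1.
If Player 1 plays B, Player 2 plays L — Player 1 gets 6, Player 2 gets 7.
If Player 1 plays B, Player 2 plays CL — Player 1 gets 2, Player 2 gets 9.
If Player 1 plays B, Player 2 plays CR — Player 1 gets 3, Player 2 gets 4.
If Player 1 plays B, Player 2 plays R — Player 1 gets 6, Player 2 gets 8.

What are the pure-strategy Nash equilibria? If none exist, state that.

Pure NE: (T, CL)

Player 1 against L: payoffs 9, 7, 6 → best response T.
Player 1 against CL: payoffs 3, 1, 2 → best response T.
Player 1 against CR: payoffs 1, 9, 3 → best response M.
Player 1 against R: payoffs 7, 1, 6 → best response T.
Player 2 against T: payoffs 3, 8, 0, 7 → best response CL.
Player 2 against M: payoffs 9, 2, 8, 1 → best response L.
Player 2 against B: payoffs 7, 9, 4, 8 → best response CL.
Mutual best responses: (T, CL).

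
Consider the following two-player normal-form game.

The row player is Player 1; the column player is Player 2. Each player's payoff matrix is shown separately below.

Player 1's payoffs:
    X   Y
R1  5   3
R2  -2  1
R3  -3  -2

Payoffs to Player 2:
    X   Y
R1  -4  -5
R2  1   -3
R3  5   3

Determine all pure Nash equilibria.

Player 1 against X: payoffs 5, -2, -3 → best response R1.
Player 1 against Y: payoffs 3, 1, -2 → best response R1.
Player 2 against R1: payoffs -4, -5 → best response X.
Player 2 against R2: payoffs 1, -3 → best response X.
Player 2 against R3: payoffs 5, 3 → best response X.
Mutual best responses: (R1, X).

(R1, X)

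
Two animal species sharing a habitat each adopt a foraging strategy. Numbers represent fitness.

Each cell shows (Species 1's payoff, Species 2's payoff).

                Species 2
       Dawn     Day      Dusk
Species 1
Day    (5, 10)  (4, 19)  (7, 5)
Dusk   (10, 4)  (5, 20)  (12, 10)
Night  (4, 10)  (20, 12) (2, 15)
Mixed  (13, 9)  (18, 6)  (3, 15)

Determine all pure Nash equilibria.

none

For each player, find the best response to each opponent profile; mutual best responses are the pure NE.
Species 1 against Dawn: payoffs 5, 10, 4, 13 → best response Mixed.
Species 1 against Day: payoffs 4, 5, 20, 18 → best response Night.
Species 1 against Dusk: payoffs 7, 12, 2, 3 → best response Dusk.
Species 2 against Day: payoffs 10, 19, 5 → best response Day.
Species 2 against Dusk: payoffs 4, 20, 10 → best response Day.
Species 2 against Night: payoffs 10, 12, 15 → best response Dusk.
Species 2 against Mixed: payoffs 9, 6, 15 → best response Dusk.
No profile is a mutual best response for all players.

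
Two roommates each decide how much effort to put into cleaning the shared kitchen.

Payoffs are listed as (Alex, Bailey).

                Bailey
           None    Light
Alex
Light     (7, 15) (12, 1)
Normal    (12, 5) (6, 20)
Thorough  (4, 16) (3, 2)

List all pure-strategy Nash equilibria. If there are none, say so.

For each player, find the best response to each opponent profile; mutual best responses are the pure NE.
Alex against None: payoffs 7, 12, 4 → best response Normal.
Alex against Light: payoffs 12, 6, 3 → best response Light.
Bailey against Light: payoffs 15, 1 → best response None.
Bailey against Normal: payoffs 5, 20 → best response Light.
Bailey against Thorough: payoffs 16, 2 → best response None.
No profile is a mutual best response for all players.

There is no pure-strategy Nash equilibrium.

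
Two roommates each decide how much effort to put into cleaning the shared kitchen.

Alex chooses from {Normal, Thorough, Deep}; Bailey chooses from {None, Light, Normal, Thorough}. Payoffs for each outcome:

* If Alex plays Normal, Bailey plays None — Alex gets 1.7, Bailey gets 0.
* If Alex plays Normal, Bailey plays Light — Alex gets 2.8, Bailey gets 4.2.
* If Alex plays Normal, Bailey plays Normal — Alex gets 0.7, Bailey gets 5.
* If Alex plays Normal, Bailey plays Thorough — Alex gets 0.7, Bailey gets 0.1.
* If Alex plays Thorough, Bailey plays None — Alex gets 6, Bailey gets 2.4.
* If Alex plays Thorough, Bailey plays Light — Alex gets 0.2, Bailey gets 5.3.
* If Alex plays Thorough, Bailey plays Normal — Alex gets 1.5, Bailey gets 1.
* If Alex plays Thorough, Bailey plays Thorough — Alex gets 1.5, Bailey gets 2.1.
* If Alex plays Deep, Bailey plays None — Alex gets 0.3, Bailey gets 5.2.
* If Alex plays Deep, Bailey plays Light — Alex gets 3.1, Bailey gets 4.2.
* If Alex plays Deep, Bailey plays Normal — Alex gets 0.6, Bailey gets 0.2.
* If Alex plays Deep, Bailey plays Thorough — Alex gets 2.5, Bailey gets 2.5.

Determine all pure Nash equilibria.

No pure-strategy Nash equilibrium.

(Normal, None): Alex can switch to Thorough (1.7 → 6). Not NE.
(Normal, Light): Alex can switch to Deep (2.8 → 3.1). Not NE.
(Normal, Normal): Alex can switch to Thorough (0.7 → 1.5). Not NE.
(Normal, Thorough): Alex can switch to Thorough (0.7 → 1.5). Not NE.
(Thorough, None): Bailey can switch to Light (2.4 → 5.3). Not NE.
(Thorough, Light): Alex can switch to Normal (0.2 → 2.8). Not NE.
(Thorough, Normal): Bailey can switch to None (1 → 2.4). Not NE.
(Thorough, Thorough): Alex can switch to Deep (1.5 → 2.5). Not NE.
(Deep, None): Alex can switch to Normal (0.3 → 1.7). Not NE.
(Deep, Light): Bailey can switch to None (4.2 → 5.2). Not NE.
(Deep, Normal): Alex can switch to Normal (0.6 → 0.7). Not NE.
(Deep, Thorough): Bailey can switch to None (2.5 → 5.2). Not NE.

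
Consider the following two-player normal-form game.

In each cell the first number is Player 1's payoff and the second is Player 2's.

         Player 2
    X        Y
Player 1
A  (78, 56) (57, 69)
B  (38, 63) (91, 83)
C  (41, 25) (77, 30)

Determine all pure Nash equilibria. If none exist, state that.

Check each profile: it is a Nash equilibrium iff no player can strictly gain by switching unilaterally.
(A, X): Player 2 can switch to Y (56 → 69). Not NE.
(A, Y): Player 1 can switch to B (57 → 91). Not NE.
(B, X): Player 1 can switch to A (38 → 78). Not NE.
(B, Y): Player 1 gets 91, best alternative 77; Player 2 gets 83, best alternative 63. No profitable deviation — NE.
(C, X): Player 1 can switch to A (41 → 78). Not NE.
(C, Y): Player 1 can switch to B (77 → 91). Not NE.

The unique pure-strategy Nash equilibrium is (B, Y).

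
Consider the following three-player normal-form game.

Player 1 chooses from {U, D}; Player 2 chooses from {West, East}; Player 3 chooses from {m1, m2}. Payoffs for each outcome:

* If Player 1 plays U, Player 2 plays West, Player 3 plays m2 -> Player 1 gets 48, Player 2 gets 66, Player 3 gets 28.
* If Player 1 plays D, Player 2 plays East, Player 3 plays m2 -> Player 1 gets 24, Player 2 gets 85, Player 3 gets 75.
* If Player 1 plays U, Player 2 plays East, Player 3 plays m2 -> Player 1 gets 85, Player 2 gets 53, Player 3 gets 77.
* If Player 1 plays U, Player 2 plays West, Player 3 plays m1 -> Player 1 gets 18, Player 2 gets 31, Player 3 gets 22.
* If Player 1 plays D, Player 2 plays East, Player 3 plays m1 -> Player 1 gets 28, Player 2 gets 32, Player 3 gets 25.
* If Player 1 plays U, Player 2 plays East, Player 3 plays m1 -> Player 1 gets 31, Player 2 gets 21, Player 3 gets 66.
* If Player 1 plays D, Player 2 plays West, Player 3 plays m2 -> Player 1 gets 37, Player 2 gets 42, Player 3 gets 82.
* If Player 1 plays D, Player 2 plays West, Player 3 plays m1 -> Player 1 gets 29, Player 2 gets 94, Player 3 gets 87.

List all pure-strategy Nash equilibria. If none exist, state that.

The pure Nash equilibria are (U, West, m2); (D, West, m1).

For each player, find the best response to each opponent profile; mutual best responses are the pure NE.
Player 1 against (West, m1): payoffs 18, 29 → best response D.
Player 1 against (West, m2): payoffs 48, 37 → best response U.
Player 1 against (East, m1): payoffs 31, 28 → best response U.
Player 1 against (East, m2): payoffs 85, 24 → best response U.
Player 2 against (U, m1): payoffs 31, 21 → best response West.
Player 2 against (U, m2): payoffs 66, 53 → best response West.
Player 2 against (D, m1): payoffs 94, 32 → best response West.
Player 2 against (D, m2): payoffs 42, 85 → best response East.
Player 3 against (U, West): payoffs 22, 28 → best response m2.
Player 3 against (U, East): payoffs 66, 77 → best response m2.
Player 3 against (D, West): payoffs 87, 82 → best response m1.
Player 3 against (D, East): payoffs 25, 75 → best response m2.
Mutual best responses: (U, West, m2); (D, West, m1).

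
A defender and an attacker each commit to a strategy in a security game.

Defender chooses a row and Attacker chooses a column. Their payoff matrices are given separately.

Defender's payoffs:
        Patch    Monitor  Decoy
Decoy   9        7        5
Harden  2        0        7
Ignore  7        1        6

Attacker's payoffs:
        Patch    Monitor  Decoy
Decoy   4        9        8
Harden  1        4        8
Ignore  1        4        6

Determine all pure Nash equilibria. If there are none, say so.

For each player, find the best response to each opponent profile; mutual best responses are the pure NE.
Defender against Patch: payoffs 9, 2, 7 → best response Decoy.
Defender against Monitor: payoffs 7, 0, 1 → best response Decoy.
Defender against Decoy: payoffs 5, 7, 6 → best response Harden.
Attacker against Decoy: payoffs 4, 9, 8 → best response Monitor.
Attacker against Harden: payoffs 1, 4, 8 → best response Decoy.
Attacker against Ignore: payoffs 1, 4, 6 → best response Decoy.
Mutual best responses: (Decoy, Monitor); (Harden, Decoy).

(Decoy, Monitor) and (Harden, Decoy)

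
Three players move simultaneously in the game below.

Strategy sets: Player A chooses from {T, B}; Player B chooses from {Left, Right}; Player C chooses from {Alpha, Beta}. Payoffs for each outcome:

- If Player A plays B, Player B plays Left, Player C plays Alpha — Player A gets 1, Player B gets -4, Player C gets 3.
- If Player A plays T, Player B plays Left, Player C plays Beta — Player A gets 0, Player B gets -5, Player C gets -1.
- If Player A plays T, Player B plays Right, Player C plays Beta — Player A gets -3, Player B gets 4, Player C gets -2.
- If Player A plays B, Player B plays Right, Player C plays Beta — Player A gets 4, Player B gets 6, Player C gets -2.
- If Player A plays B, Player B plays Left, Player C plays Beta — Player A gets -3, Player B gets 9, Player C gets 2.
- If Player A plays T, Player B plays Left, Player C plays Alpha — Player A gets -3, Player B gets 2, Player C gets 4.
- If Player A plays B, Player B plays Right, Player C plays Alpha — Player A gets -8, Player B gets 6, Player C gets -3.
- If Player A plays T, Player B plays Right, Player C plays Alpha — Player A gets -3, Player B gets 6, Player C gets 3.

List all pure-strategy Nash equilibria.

Player A against (Left, Alpha): payoffs -3, 1 → best response B.
Player A against (Left, Beta): payoffs 0, -3 → best response T.
Player A against (Right, Alpha): payoffs -3, -8 → best response T.
Player A against (Right, Beta): payoffs -3, 4 → best response B.
Player B against (T, Alpha): payoffs 2, 6 → best response Right.
Player B against (T, Beta): payoffs -5, 4 → best response Right.
Player B against (B, Alpha): payoffs -4, 6 → best response Right.
Player B against (B, Beta): payoffs 9, 6 → best response Left.
Player C against (T, Left): payoffs 4, -1 → best response Alpha.
Player C against (T, Right): payoffs 3, -2 → best response Alpha.
Player C against (B, Left): payoffs 3, 2 → best response Alpha.
Player C against (B, Right): payoffs -3, -2 → best response Beta.
Mutual best responses: (T, Right, Alpha).

The unique pure-strategy Nash equilibrium is (T, Right, Alpha).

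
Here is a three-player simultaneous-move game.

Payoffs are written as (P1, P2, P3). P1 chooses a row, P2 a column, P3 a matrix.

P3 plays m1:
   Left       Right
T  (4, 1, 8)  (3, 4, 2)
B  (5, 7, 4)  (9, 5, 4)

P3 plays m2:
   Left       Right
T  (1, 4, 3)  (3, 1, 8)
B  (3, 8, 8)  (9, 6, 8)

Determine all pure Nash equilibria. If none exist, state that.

P1 against (Left, m1): payoffs 4, 5 → best response B.
P1 against (Left, m2): payoffs 1, 3 → best response B.
P1 against (Right, m1): payoffs 3, 9 → best response B.
P1 against (Right, m2): payoffs 3, 9 → best response B.
P2 against (T, m1): payoffs 1, 4 → best response Right.
P2 against (T, m2): payoffs 4, 1 → best response Left.
P2 against (B, m1): payoffs 7, 5 → best response Left.
P2 against (B, m2): payoffs 8, 6 → best response Left.
P3 against (T, Left): payoffs 8, 3 → best response m1.
P3 against (T, Right): payoffs 2, 8 → best response m2.
P3 against (B, Left): payoffs 4, 8 → best response m2.
P3 against (B, Right): payoffs 4, 8 → best response m2.
Mutual best responses: (B, Left, m2).

(B, Left, m2)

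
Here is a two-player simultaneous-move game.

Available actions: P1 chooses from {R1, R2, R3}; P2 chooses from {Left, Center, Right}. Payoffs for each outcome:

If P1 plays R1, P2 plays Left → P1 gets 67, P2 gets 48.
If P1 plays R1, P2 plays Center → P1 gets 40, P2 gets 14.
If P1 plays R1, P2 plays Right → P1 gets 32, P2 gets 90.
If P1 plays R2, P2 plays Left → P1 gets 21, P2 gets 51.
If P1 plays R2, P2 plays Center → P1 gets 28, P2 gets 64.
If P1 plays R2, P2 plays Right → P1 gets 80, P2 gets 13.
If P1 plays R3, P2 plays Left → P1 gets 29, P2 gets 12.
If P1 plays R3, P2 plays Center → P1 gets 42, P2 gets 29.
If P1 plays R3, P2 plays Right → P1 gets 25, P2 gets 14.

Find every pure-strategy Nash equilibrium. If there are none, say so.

The unique pure-strategy Nash equilibrium is (R3, Center).

P1 against Left: payoffs 67, 21, 29 → best response R1.
P1 against Center: payoffs 40, 28, 42 → best response R3.
P1 against Right: payoffs 32, 80, 25 → best response R2.
P2 against R1: payoffs 48, 14, 90 → best response Right.
P2 against R2: payoffs 51, 64, 13 → best response Center.
P2 against R3: payoffs 12, 29, 14 → best response Center.
Mutual best responses: (R3, Center).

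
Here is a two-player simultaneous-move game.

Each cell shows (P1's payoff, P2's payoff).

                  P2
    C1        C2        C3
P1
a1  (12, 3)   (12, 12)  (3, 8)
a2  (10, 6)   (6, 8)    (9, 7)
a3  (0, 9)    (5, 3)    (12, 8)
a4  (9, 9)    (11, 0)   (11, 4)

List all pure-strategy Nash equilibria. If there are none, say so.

(a1, C1): P2 can switch to C2 (3 → 12). Not NE.
(a1, C2): P1 gets 12, best alternative 11; P2 gets 12, best alternative 8. No profitable deviation — NE.
(a1, C3): P1 can switch to a2 (3 → 9). Not NE.
(a2, C1): P1 can switch to a1 (10 → 12). Not NE.
(a2, C2): P1 can switch to a1 (6 → 12). Not NE.
(a2, C3): P1 can switch to a3 (9 → 12). Not NE.
(a3, C1): P1 can switch to a1 (0 → 12). Not NE.
(a3, C2): P1 can switch to a1 (5 → 12). Not NE.
(a3, C3): P2 can switch to C1 (8 → 9). Not NE.
(a4, C1): P1 can switch to a1 (9 → 12). Not NE.
(a4, C2): P1 can switch to a1 (11 → 12). Not NE.
(The remaining 1 profile has a profitable deviation by the same check.)

The unique pure-strategy Nash equilibrium is (a1, C2).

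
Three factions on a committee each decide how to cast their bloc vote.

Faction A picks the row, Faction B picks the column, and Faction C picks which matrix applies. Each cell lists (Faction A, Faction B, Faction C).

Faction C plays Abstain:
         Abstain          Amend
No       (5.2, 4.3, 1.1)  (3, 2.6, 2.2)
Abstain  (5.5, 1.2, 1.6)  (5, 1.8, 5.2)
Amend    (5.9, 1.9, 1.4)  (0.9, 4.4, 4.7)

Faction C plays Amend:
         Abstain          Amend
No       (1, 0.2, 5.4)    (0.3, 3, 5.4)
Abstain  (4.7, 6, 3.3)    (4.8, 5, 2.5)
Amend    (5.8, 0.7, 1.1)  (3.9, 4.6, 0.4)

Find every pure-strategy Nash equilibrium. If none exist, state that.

(No, Abstain, Abstain): Faction A can switch to Abstain (5.2 → 5.5). Not NE.
(No, Abstain, Amend): Faction A can switch to Abstain (1 → 4.7). Not NE.
(No, Amend, Abstain): Faction A can switch to Abstain (3 → 5). Not NE.
(No, Amend, Amend): Faction A can switch to Abstain (0.3 → 4.8). Not NE.
(Abstain, Abstain, Abstain): Faction A can switch to Amend (5.5 → 5.9). Not NE.
(Abstain, Abstain, Amend): Faction A can switch to Amend (4.7 → 5.8). Not NE.
(Abstain, Amend, Abstain): Faction A gets 5, best alternative 3; Faction B gets 1.8, best alternative 1.2; Faction C gets 5.2, best alternative 2.5. No profitable deviation — NE.
(Abstain, Amend, Amend): Faction B can switch to Abstain (5 → 6). Not NE.
(Amend, Abstain, Abstain): Faction B can switch to Amend (1.9 → 4.4). Not NE.
(Amend, Abstain, Amend): Faction B can switch to Amend (0.7 → 4.6). Not NE.
(Amend, Amend, Abstain): Faction A can switch to No (0.9 → 3). Not NE.
(Amend, Amend, Amend): Faction A can switch to Abstain (3.9 → 4.8). Not NE.

Pure NE: (Abstain, Amend, Abstain)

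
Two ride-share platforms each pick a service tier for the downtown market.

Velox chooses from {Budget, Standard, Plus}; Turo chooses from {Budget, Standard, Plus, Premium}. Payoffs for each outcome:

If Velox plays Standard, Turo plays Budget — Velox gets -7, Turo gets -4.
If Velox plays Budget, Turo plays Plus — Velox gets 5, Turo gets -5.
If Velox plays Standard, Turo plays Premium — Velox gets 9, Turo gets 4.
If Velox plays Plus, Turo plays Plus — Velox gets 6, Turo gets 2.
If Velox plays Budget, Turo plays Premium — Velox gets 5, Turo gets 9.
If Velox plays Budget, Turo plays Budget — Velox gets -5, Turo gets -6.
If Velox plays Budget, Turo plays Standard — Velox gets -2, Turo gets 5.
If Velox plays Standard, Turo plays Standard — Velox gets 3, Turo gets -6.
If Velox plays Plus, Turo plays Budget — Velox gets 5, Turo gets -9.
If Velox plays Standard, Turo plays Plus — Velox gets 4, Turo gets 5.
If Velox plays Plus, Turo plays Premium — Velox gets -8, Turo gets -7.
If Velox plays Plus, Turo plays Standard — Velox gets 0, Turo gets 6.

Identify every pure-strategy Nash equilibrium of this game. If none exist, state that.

For each strategy profile, look for a profitable unilateral deviation.
(Budget, Budget): Velox can switch to Plus (-5 → 5). Not NE.
(Budget, Standard): Velox can switch to Standard (-2 → 3). Not NE.
(Budget, Plus): Velox can switch to Plus (5 → 6). Not NE.
(Budget, Premium): Velox can switch to Standard (5 → 9). Not NE.
(Standard, Budget): Velox can switch to Budget (-7 → -5). Not NE.
(Standard, Standard): Turo can switch to Budget (-6 → -4). Not NE.
(The remaining 6 profiles each have a profitable deviation by the same check.)

none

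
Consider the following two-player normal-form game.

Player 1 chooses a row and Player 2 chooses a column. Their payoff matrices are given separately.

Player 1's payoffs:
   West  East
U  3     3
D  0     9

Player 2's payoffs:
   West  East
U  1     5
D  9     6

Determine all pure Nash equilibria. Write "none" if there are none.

No pure-strategy Nash equilibrium.

Player 1 against West: payoffs 3, 0 → best response U.
Player 1 against East: payoffs 3, 9 → best response D.
Player 2 against U: payoffs 1, 5 → best response East.
Player 2 against D: payoffs 9, 6 → best response West.
No profile is a mutual best response for all players.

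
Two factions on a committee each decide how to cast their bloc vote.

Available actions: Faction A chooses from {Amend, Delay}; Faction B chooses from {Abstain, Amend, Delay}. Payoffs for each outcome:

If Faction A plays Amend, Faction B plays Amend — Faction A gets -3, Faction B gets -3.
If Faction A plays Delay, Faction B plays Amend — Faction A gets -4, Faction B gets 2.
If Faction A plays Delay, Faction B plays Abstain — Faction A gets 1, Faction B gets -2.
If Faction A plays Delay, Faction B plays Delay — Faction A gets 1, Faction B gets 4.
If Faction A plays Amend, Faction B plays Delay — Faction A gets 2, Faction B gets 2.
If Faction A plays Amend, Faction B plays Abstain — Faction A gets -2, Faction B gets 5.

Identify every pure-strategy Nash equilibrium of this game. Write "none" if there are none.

none

For each strategy profile, look for a profitable unilateral deviation.
(Amend, Abstain): Faction A can switch to Delay (-2 → 1). Not NE.
(Amend, Amend): Faction B can switch to Abstain (-3 → 5). Not NE.
(Amend, Delay): Faction B can switch to Abstain (2 → 5). Not NE.
(Delay, Abstain): Faction B can switch to Amend (-2 → 2). Not NE.
(Delay, Amend): Faction A can switch to Amend (-4 → -3). Not NE.
(Delay, Delay): Faction A can switch to Amend (1 → 2). Not NE.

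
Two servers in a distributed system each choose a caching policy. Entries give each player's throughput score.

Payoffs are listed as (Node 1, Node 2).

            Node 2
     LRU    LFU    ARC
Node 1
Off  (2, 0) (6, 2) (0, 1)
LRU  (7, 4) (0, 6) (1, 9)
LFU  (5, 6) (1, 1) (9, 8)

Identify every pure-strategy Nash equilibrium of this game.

Check each profile: it is a Nash equilibrium iff no player can strictly gain by switching unilaterally.
(Off, LRU): Node 1 can switch to LRU (2 → 7). Not NE.
(Off, LFU): Node 1 gets 6, best alternative 1; Node 2 gets 2, best alternative 1. No profitable deviation — NE.
(Off, ARC): Node 1 can switch to LRU (0 → 1). Not NE.
(LRU, LRU): Node 2 can switch to LFU (4 → 6). Not NE.
(LRU, LFU): Node 1 can switch to Off (0 → 6). Not NE.
(LRU, ARC): Node 1 can switch to LFU (1 → 9). Not NE.
(LFU, LRU): Node 1 can switch to LRU (5 → 7). Not NE.
(LFU, LFU): Node 1 can switch to Off (1 → 6). Not NE.
(LFU, ARC): Node 1 gets 9, best alternative 1; Node 2 gets 8, best alternative 6. No profitable deviation — NE.

(Off, LFU) and (LFU, ARC)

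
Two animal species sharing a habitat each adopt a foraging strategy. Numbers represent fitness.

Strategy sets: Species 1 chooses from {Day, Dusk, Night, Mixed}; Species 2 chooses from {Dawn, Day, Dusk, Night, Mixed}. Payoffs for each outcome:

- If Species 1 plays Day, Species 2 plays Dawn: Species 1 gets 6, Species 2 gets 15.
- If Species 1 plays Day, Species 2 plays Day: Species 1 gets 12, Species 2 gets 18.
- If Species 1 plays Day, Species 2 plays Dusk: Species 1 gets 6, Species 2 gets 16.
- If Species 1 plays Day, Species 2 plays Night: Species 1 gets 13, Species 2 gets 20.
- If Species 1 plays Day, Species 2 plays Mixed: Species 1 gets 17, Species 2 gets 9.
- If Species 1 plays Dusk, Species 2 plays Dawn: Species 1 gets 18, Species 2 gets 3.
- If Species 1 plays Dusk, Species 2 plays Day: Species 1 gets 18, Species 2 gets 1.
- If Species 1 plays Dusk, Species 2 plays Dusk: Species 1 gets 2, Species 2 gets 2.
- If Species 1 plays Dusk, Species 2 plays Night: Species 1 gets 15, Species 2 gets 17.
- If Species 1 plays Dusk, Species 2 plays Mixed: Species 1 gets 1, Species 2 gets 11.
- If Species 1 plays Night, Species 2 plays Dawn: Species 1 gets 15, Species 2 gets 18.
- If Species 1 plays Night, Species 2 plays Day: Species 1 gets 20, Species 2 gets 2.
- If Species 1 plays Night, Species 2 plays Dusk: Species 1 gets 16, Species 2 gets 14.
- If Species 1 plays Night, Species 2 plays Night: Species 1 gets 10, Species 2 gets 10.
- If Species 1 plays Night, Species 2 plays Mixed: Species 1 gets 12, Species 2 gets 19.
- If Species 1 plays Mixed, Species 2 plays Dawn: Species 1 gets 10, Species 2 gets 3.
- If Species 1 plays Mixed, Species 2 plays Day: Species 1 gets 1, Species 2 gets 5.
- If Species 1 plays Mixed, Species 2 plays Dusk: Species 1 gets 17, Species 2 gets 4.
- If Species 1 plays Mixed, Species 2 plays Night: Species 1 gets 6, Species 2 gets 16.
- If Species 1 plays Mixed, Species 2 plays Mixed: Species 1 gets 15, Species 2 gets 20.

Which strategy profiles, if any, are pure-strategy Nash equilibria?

Species 1 against Dawn: payoffs 6, 18, 15, 10 → best response Dusk.
Species 1 against Day: payoffs 12, 18, 20, 1 → best response Night.
Species 1 against Dusk: payoffs 6, 2, 16, 17 → best response Mixed.
Species 1 against Night: payoffs 13, 15, 10, 6 → best response Dusk.
Species 1 against Mixed: payoffs 17, 1, 12, 15 → best response Day.
Species 2 against Day: payoffs 15, 18, 16, 20, 9 → best response Night.
Species 2 against Dusk: payoffs 3, 1, 2, 17, 11 → best response Night.
Species 2 against Night: payoffs 18, 2, 14, 10, 19 → best response Mixed.
Species 2 against Mixed: payoffs 3, 5, 4, 16, 20 → best response Mixed.
Mutual best responses: (Dusk, Night).

Pure NE: (Dusk, Night)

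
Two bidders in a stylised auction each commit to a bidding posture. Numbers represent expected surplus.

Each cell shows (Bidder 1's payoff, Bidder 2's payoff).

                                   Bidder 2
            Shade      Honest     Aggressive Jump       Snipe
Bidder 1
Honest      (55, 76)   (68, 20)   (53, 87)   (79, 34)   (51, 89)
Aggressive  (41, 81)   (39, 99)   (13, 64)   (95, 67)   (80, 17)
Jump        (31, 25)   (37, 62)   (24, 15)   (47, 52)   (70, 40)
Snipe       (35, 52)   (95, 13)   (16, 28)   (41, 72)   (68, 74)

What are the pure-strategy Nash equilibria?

Mark each player's best response to every combination of opponents' strategies; a profile where every player is best-responding is a pure Nash equilibrium.
Bidder 1 against Shade: payoffs 55, 41, 31, 35 → best response Honest.
Bidder 1 against Honest: payoffs 68, 39, 37, 95 → best response Snipe.
Bidder 1 against Aggressive: payoffs 53, 13, 24, 16 → best response Honest.
Bidder 1 against Jump: payoffs 79, 95, 47, 41 → best response Aggressive.
Bidder 1 against Snipe: payoffs 51, 80, 70, 68 → best response Aggressive.
Bidder 2 against Honest: payoffs 76, 20, 87, 34, 89 → best response Snipe.
Bidder 2 against Aggressive: payoffs 81, 99, 64, 67, 17 → best response Honest.
Bidder 2 against Jump: payoffs 25, 62, 15, 52, 40 → best response Honest.
Bidder 2 against Snipe: payoffs 52, 13, 28, 72, 74 → best response Snipe.
No profile is a mutual best response for all players.

No pure-strategy Nash equilibrium.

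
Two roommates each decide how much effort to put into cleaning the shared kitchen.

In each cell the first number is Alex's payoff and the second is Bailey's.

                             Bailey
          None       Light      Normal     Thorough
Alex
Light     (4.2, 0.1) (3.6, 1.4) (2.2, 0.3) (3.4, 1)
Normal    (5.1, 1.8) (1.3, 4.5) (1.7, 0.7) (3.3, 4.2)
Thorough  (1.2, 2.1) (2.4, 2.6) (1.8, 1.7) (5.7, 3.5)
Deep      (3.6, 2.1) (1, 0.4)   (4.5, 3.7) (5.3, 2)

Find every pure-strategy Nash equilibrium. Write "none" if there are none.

Pure-strategy Nash equilibria: (Light, Light); (Thorough, Thorough); (Deep, Normal)

For each strategy profile, look for a profitable unilateral deviation.
(Light, None): Alex can switch to Normal (4.2 → 5.1). Not NE.
(Light, Light): Alex gets 3.6, best alternative 2.4; Bailey gets 1.4, best alternative 1. No profitable deviation — NE.
(Light, Normal): Alex can switch to Deep (2.2 → 4.5). Not NE.
(Light, Thorough): Alex can switch to Thorough (3.4 → 5.7). Not NE.
(Normal, None): Bailey can switch to Light (1.8 → 4.5). Not NE.
(Normal, Light): Alex can switch to Light (1.3 → 3.6). Not NE.
(Normal, Normal): Alex can switch to Light (1.7 → 2.2). Not NE.
(Normal, Thorough): Alex can switch to Light (3.3 → 3.4). Not NE.
(Thorough, None): Alex can switch to Light (1.2 → 4.2). Not NE.
(Thorough, Light): Alex can switch to Light (2.4 → 3.6). Not NE.
(Thorough, Normal): Alex can switch to Light (1.8 → 2.2). Not NE.
(Thorough, Thorough): Alex gets 5.7, best alternative 5.3; Bailey gets 3.5, best alternative 2.6. No profitable deviation — NE.
(Deep, None): Alex can switch to Light (3.6 → 4.2). Not NE.
(Deep, Light): Alex can switch to Light (1 → 3.6). Not NE.
(Deep, Normal): Alex gets 4.5, best alternative 2.2; Bailey gets 3.7, best alternative 2.1. No profitable deviation — NE.
(The remaining 1 profile has a profitable deviation by the same check.)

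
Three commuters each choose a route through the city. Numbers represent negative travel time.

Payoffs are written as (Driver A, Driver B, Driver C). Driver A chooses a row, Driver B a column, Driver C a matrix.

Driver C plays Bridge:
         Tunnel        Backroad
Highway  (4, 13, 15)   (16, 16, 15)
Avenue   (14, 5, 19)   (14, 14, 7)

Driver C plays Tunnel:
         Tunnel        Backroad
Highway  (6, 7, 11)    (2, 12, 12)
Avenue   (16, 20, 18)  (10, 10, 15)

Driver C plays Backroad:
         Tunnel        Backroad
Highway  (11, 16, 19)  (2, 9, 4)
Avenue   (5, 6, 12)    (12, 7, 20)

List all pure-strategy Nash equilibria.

The pure Nash equilibria are (Highway, Tunnel, Backroad), (Highway, Backroad, Bridge), (Avenue, Backroad, Backroad).

Mark each player's best response to every combination of opponents' strategies; a profile where every player is best-responding is a pure Nash equilibrium.
Driver A against (Tunnel, Bridge): payoffs 4, 14 → best response Avenue.
Driver A against (Tunnel, Tunnel): payoffs 6, 16 → best response Avenue.
Driver A against (Tunnel, Backroad): payoffs 11, 5 → best response Highway.
Driver A against (Backroad, Bridge): payoffs 16, 14 → best response Highway.
Driver A against (Backroad, Tunnel): payoffs 2, 10 → best response Avenue.
Driver A against (Backroad, Backroad): payoffs 2, 12 → best response Avenue.
Driver B against (Highway, Bridge): payoffs 13, 16 → best response Backroad.
Driver B against (Highway, Tunnel): payoffs 7, 12 → best response Backroad.
Driver B against (Highway, Backroad): payoffs 16, 9 → best response Tunnel.
Driver B against (Avenue, Bridge): payoffs 5, 14 → best response Backroad.
Driver B against (Avenue, Tunnel): payoffs 20, 10 → best response Tunnel.
Driver B against (Avenue, Backroad): payoffs 6, 7 → best response Backroad.
Driver C against (Highway, Tunnel): payoffs 15, 11, 19 → best response Backroad.
Driver C against (Highway, Backroad): payoffs 15, 12, 4 → best response Bridge.
Driver C against (Avenue, Tunnel): payoffs 19, 18, 12 → best response Bridge.
Driver C against (Avenue, Backroad): payoffs 7, 15, 20 → best response Backroad.
Mutual best responses: (Highway, Tunnel, Backroad); (Highway, Backroad, Bridge); (Avenue, Backroad, Backroad).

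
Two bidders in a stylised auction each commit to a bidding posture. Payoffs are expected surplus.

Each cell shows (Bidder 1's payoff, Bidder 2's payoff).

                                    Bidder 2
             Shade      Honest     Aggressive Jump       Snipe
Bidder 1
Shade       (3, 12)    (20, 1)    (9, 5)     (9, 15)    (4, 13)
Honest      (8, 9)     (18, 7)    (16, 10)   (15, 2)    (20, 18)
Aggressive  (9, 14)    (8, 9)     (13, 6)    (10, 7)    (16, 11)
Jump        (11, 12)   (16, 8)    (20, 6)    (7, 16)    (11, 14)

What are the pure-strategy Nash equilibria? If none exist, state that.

The unique pure-strategy Nash equilibrium is (Honest, Snipe).

For each strategy profile, look for a profitable unilateral deviation.
(Shade, Shade): Bidder 1 can switch to Honest (3 → 8). Not NE.
(Shade, Honest): Bidder 2 can switch to Shade (1 → 12). Not NE.
(Shade, Aggressive): Bidder 1 can switch to Honest (9 → 16). Not NE.
(Shade, Jump): Bidder 1 can switch to Honest (9 → 15). Not NE.
(Shade, Snipe): Bidder 1 can switch to Honest (4 → 20). Not NE.
(Honest, Shade): Bidder 1 can switch to Aggressive (8 → 9). Not NE.
(Honest, Honest): Bidder 1 can switch to Shade (18 → 20). Not NE.
(Honest, Aggressive): Bidder 1 can switch to Jump (16 → 20). Not NE.
(Honest, Snipe): Bidder 1 gets 20, best alternative 16; Bidder 2 gets 18, best alternative 10. No profitable deviation — NE.
(The remaining 11 profiles each have a profitable deviation by the same check.)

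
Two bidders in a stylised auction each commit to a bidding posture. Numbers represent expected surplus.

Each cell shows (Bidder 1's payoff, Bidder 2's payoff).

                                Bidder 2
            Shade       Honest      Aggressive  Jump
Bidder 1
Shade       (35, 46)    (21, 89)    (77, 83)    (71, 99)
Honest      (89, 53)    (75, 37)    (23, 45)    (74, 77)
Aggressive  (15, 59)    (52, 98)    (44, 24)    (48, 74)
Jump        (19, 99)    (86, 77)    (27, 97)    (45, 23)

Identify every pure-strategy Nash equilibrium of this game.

(Honest, Jump)

For each player, find the best response to each opponent profile; mutual best responses are the pure NE.
Bidder 1 against Shade: payoffs 35, 89, 15, 19 → best response Honest.
Bidder 1 against Honest: payoffs 21, 75, 52, 86 → best response Jump.
Bidder 1 against Aggressive: payoffs 77, 23, 44, 27 → best response Shade.
Bidder 1 against Jump: payoffs 71, 74, 48, 45 → best response Honest.
Bidder 2 against Shade: payoffs 46, 89, 83, 99 → best response Jump.
Bidder 2 against Honest: payoffs 53, 37, 45, 77 → best response Jump.
Bidder 2 against Aggressive: payoffs 59, 98, 24, 74 → best response Honest.
Bidder 2 against Jump: payoffs 99, 77, 97, 23 → best response Shade.
Mutual best responses: (Honest, Jump).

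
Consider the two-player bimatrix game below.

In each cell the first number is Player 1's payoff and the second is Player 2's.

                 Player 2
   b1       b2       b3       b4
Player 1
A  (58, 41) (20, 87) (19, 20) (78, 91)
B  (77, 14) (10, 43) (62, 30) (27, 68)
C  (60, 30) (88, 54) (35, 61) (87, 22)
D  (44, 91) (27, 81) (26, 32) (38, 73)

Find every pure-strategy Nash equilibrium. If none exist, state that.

No pure-strategy Nash equilibrium.

(A, b1): Player 1 can switch to B (58 → 77). Not NE.
(A, b2): Player 1 can switch to C (20 → 88). Not NE.
(A, b3): Player 1 can switch to B (19 → 62). Not NE.
(A, b4): Player 1 can switch to C (78 → 87). Not NE.
(B, b1): Player 2 can switch to b2 (14 → 43). Not NE.
(B, b2): Player 1 can switch to A (10 → 20). Not NE.
(The remaining 10 profiles each have a profitable deviation by the same check.)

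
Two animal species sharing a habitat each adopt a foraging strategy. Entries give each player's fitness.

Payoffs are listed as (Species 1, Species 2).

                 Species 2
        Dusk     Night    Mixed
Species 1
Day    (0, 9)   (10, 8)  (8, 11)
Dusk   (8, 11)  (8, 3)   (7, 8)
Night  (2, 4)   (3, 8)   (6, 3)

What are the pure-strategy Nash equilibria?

The pure Nash equilibria are (Day, Mixed); (Dusk, Dusk).

For each strategy profile, look for a profitable unilateral deviation.
(Day, Dusk): Species 1 can switch to Dusk (0 → 8). Not NE.
(Day, Night): Species 2 can switch to Dusk (8 → 9). Not NE.
(Day, Mixed): Species 1 gets 8, best alternative 7; Species 2 gets 11, best alternative 9. No profitable deviation — NE.
(Dusk, Dusk): Species 1 gets 8, best alternative 2; Species 2 gets 11, best alternative 8. No profitable deviation — NE.
(Dusk, Night): Species 1 can switch to Day (8 → 10). Not NE.
(Dusk, Mixed): Species 1 can switch to Day (7 → 8). Not NE.
(Night, Dusk): Species 1 can switch to Dusk (2 → 8). Not NE.
(Night, Night): Species 1 can switch to Day (3 → 10). Not NE.
(Night, Mixed): Species 1 can switch to Day (6 → 8). Not NE.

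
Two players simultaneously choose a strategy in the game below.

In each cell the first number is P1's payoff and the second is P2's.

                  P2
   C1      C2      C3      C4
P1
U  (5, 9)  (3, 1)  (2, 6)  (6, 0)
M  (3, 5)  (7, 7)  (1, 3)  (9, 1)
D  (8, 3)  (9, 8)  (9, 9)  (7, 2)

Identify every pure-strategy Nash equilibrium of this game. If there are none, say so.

(D, C3)

P1 against C1: payoffs 5, 3, 8 → best response D.
P1 against C2: payoffs 3, 7, 9 → best response D.
P1 against C3: payoffs 2, 1, 9 → best response D.
P1 against C4: payoffs 6, 9, 7 → best response M.
P2 against U: payoffs 9, 1, 6, 0 → best response C1.
P2 against M: payoffs 5, 7, 3, 1 → best response C2.
P2 against D: payoffs 3, 8, 9, 2 → best response C3.
Mutual best responses: (D, C3).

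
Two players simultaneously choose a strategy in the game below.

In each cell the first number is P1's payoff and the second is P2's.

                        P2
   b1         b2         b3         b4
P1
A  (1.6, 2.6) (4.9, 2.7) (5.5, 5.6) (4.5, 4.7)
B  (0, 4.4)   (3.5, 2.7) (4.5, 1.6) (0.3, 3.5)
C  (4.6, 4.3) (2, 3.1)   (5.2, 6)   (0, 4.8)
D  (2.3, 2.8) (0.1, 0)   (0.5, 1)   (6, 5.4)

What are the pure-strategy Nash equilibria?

Pure-strategy Nash equilibria: (A, b3) and (D, b4)

Mark each player's best response to every combination of opponents' strategies; a profile where every player is best-responding is a pure Nash equilibrium.
P1 against b1: payoffs 1.6, 0, 4.6, 2.3 → best response C.
P1 against b2: payoffs 4.9, 3.5, 2, 0.1 → best response A.
P1 against b3: payoffs 5.5, 4.5, 5.2, 0.5 → best response A.
P1 against b4: payoffs 4.5, 0.3, 0, 6 → best response D.
P2 against A: payoffs 2.6, 2.7, 5.6, 4.7 → best response b3.
P2 against B: payoffs 4.4, 2.7, 1.6, 3.5 → best response b1.
P2 against C: payoffs 4.3, 3.1, 6, 4.8 → best response b3.
P2 against D: payoffs 2.8, 0, 1, 5.4 → best response b4.
Mutual best responses: (A, b3); (D, b4).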